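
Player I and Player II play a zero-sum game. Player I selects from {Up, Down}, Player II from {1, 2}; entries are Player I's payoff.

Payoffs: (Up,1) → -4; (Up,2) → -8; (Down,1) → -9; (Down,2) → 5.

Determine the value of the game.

Row minima: Up → -8, Down → -9; maximin = -8.
Column maxima: 1 → -4, 2 → 5; minimax = -4.
-8 ≠ -4, so there is no saddle point; optimal play is mixed.
Let Player I play Up with probability p. Expected payoff against 1: (-4)p + (-9)(1−p) = 5p − 9; against 2: (-8)p + 5(1−p) = −13p + 5.
Setting these equal: 5p − 9 = −13p + 5 ⇒ 18p = 14 ⇒ p = 7/9, and the value is (5)·(7/9) − 9 = -46/9.
For Player II: with q = P(1), equating Up's and Down's payoffs gives 4q − 8 = −14q + 5 ⇒ q = 13/18.

-46/9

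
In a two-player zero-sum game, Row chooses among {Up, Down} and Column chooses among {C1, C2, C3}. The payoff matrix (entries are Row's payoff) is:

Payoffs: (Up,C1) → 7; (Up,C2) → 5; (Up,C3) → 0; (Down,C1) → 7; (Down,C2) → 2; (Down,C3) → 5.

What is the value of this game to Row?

Row minima: Up → 0, Down → 2; maximin = 2.
Column maxima: C1 → 7, C2 → 5, C3 → 5; minimax = 5.
2 ≠ 5, so there is no saddle point; optimal play is mixed.
C1 is strictly dominated by C2 (it gives Row strictly more in every row), so Column never plays it.
On the remaining 2×2 (Up, Down vs C2, C3):
Let Row play Up with probability p. Expected payoff against C2: 5p + 2(1−p) = 3p + 2; against C3: 0p + 5(1−p) = −5p + 5.
Setting these equal: 3p + 2 = −5p + 5 ⇒ 8p = 3 ⇒ p = 3/8, and the value is (3)·(3/8) + 2 = 25/8.
For Column: with q = P(C2), equating Up's and Down's payoffs gives 5q = −3q + 5 ⇒ q = 5/8.

25/8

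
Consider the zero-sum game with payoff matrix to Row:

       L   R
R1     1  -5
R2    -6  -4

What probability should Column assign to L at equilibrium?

Row minima: R1 → -5, R2 → -6; maximin = -5.
Column maxima: L → 1, R → -4; minimax = -4.
-5 ≠ -4, so there is no saddle point; optimal play is mixed.
Let Row play R1 with probability p. Expected payoff against L: 1p + (-6)(1−p) = 7p − 6; against R: (-5)p + (-4)(1−p) = −p − 4.
Setting these equal: 7p − 6 = −p − 4 ⇒ 8p = 2 ⇒ p = 1/4, and the value is (7)·(1/4) − 6 = -17/4.
For Column: with q = P(L), equating R1's and R2's payoffs gives 6q − 5 = −2q − 4 ⇒ q = 1/8.

1/8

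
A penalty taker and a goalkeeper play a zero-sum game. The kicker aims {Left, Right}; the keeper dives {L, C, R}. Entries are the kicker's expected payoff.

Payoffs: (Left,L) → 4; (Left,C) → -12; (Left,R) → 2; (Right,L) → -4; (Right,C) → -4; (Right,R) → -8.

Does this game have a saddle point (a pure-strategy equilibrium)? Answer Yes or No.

Row minima: Left → -12, Right → -8; maximin = -8.
Column maxima: L → 4, C → -4, R → 2; minimax = -4.
-8 ≠ -4, so no pure-strategy equilibrium exists.

No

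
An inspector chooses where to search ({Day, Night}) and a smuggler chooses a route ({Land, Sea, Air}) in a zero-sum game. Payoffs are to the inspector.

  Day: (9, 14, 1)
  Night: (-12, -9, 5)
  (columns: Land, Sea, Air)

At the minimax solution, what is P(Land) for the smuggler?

4/25

Row minima: Day → 1, Night → -12; maximin = 1.
Column maxima: Land → 9, Sea → 14, Air → 5; minimax = 5.
1 ≠ 5, so there is no saddle point; optimal play is mixed.
Sea is strictly dominated by Land (it gives the inspector strictly more in every row), so the smuggler never plays it.
On the remaining 2×2 (Day, Night vs Land, Air):
Let the inspector play Day with probability p. Expected payoff against Land: 9p + (-12)(1−p) = 21p − 12; against Air: 1p + 5(1−p) = −4p + 5.
Setting these equal: 21p − 12 = −4p + 5 ⇒ 25p = 17 ⇒ p = 17/25, and the value is (21)·(17/25) − 12 = 57/25.
For the smuggler: with q = P(Land), equating Day's and Night's payoffs gives 8q + 1 = −17q + 5 ⇒ q = 4/25.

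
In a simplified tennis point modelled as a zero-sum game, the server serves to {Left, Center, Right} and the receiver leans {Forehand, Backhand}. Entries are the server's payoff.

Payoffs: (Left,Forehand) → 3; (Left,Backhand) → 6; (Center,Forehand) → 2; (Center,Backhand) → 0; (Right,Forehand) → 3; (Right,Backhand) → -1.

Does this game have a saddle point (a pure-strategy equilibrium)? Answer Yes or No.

Row minima: Left → 3, Center → 0, Right → -1; maximin = 3.
Column maxima: Forehand → 3, Backhand → 6; minimax = 3.
maximin = minimax = 3, so a saddle point exists.

Yes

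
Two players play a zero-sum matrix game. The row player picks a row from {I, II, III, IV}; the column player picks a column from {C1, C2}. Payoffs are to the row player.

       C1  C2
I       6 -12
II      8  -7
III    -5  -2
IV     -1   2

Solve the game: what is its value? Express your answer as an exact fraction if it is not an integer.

1/2

Row minima: I → -12, II → -7, III → -5, IV → -1; maximin = -1.
Column maxima: C1 → 8, C2 → 2; minimax = 2.
-1 ≠ 2, so there is no saddle point; optimal play is mixed.
I is strictly dominated by II, so the row player never plays it.
III is strictly dominated by IV, so the row player never plays it.
On the remaining 2×2 (II, IV vs C1, C2):
Let the row player play II with probability p. Expected payoff against C1: 8p + (-1)(1−p) = 9p − 1; against C2: (-7)p + 2(1−p) = −9p + 2.
Setting these equal: 9p − 1 = −9p + 2 ⇒ 18p = 3 ⇒ p = 1/6, and the value is (9)·(1/6) − 1 = 1/2.
For the column player: with q = P(C1), equating II's and IV's payoffs gives 15q − 7 = −3q + 2 ⇒ q = 1/2.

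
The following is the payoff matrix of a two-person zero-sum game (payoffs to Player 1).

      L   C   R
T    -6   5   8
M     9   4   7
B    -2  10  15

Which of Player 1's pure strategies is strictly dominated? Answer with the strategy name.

B gives a strictly higher payoff than T against every column: -2 > -6, 10 > 5, 15 > 8.
So T is strictly dominated and Player 1 never plays it.

T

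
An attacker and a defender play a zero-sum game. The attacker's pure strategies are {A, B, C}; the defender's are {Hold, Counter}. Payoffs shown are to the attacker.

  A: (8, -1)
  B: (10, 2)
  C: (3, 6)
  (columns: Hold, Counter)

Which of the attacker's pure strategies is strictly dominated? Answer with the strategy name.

B gives a strictly higher payoff than A against every column: 10 > 8, 2 > -1.
So A is strictly dominated and the attacker never plays it.

A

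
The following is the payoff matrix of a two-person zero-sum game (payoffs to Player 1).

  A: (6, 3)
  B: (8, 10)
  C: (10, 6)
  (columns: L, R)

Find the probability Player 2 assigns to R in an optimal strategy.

1/3

Row minima: A → 3, B → 8, C → 6; maximin = 8.
Column maxima: L → 10, R → 10; minimax = 10.
8 ≠ 10, so there is no saddle point; optimal play is mixed.
A is strictly dominated by B, so Player 1 never plays it.
On the remaining 2×2 (B, C vs L, R):
Let Player 1 play B with probability p. Expected payoff against L: 8p + 10(1−p) = −2p + 10; against R: 10p + 6(1−p) = 4p + 6.
Setting these equal: −2p + 10 = 4p + 6 ⇒ −6p = -4 ⇒ p = 2/3, and the value is (-2)·(2/3) + 10 = 26/3.
For Player 2: with q = P(L), equating B's and C's payoffs gives −2q + 10 = 4q + 6 ⇒ q = 2/3.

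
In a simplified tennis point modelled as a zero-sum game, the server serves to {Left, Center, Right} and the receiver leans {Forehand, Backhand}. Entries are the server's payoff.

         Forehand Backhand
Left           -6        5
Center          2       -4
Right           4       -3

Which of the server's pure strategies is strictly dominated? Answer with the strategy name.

Right gives a strictly higher payoff than Center against every column: 4 > 2, -3 > -4.
So Center is strictly dominated and the server never plays it.

Center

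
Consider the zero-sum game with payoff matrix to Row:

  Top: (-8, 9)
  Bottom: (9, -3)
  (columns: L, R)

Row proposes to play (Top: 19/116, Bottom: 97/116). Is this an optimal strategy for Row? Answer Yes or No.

No

Against L this mix gives (19/116)·(-8) + (97/116)·9 = 721/116.
Against R this mix gives (19/116)·9 + (97/116)·(-3) = -30/29.
Column will play R, holding Row to -30/29. Shifting weight toward the row that does better against R would raise this floor (the equalizing mix achieves 57/29 against both R and L), so the proposed strategy is not optimal.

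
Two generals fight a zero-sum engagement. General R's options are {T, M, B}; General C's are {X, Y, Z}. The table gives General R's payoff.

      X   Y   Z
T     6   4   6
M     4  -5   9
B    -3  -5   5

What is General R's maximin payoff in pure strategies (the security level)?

Row minima: T → 4, M → -5, B → -5.
The best of these is 4.

4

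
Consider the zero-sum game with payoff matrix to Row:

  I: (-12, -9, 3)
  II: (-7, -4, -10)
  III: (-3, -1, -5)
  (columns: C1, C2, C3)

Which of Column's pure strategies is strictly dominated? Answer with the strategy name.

C1 holds Row's payoff strictly below C2 in every row: -12 < -9, -7 < -4, -3 < -1.
So C2 is strictly dominated for Column.

C2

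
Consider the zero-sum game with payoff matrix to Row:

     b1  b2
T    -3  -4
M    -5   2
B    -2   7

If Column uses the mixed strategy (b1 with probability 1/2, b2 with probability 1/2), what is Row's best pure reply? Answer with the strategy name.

Expected payoff of T: (1/2)·(-3) + (1/2)·(-4) = -7/2.
Expected payoff of M: (1/2)·(-5) + (1/2)·2 = -3/2.
Expected payoff of B: (1/2)·(-2) + (1/2)·7 = 5/2.
The largest is 5/2, so Row's best response is B.

B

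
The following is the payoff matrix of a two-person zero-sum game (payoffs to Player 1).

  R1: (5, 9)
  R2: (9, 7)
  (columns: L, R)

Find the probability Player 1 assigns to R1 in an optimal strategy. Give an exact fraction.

Row minima: R1 → 5, R2 → 7; maximin = 7.
Column maxima: L → 9, R → 9; minimax = 9.
7 ≠ 9, so there is no saddle point; optimal play is mixed.
Let Player 1 play R1 with probability p. Expected payoff against L: 5p + 9(1−p) = −4p + 9; against R: 9p + 7(1−p) = 2p + 7.
Setting these equal: −4p + 9 = 2p + 7 ⇒ −6p = -2 ⇒ p = 1/3, and the value is (-4)·(1/3) + 9 = 23/3.
For Player 2: with q = P(L), equating R1's and R2's payoffs gives −4q + 9 = 2q + 7 ⇒ q = 1/3.

1/3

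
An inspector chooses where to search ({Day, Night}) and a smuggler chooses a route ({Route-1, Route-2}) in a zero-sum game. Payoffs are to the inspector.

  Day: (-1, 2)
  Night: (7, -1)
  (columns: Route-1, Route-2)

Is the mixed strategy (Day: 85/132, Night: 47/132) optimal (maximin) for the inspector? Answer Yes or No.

Against Route-1 this mix gives (85/132)·(-1) + (47/132)·7 = 61/33.
Against Route-2 this mix gives (85/132)·2 + (47/132)·(-1) = 41/44.
The smuggler will play Route-2, holding the inspector to 41/44. Shifting weight toward the row that does better against Route-2 would raise this floor (the equalizing mix achieves 13/11 against both Route-2 and Route-1), so the proposed strategy is not optimal.

No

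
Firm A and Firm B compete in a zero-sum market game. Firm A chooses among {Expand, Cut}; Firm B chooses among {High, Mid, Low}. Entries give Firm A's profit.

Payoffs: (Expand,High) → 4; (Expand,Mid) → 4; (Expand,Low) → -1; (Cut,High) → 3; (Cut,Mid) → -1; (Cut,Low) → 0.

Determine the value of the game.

-1/6

Row minima: Expand → -1, Cut → -1; maximin = -1.
Column maxima: High → 4, Mid → 4, Low → 0; minimax = 0.
-1 ≠ 0, so there is no saddle point; optimal play is mixed.
High is strictly dominated by Low (it gives Firm A strictly more in every row), so Firm B never plays it.
On the remaining 2×2 (Expand, Cut vs Mid, Low):
Let Firm A play Expand with probability p. Expected payoff against Mid: 4p + (-1)(1−p) = 5p − 1; against Low: (-1)p + 0(1−p) = −p.
Setting these equal: 5p − 1 = −p ⇒ 6p = 1 ⇒ p = 1/6, and the value is (5)·(1/6) − 1 = -1/6.
For Firm B: with q = P(Mid), equating Expand's and Cut's payoffs gives 5q − 1 = −q ⇒ q = 1/6.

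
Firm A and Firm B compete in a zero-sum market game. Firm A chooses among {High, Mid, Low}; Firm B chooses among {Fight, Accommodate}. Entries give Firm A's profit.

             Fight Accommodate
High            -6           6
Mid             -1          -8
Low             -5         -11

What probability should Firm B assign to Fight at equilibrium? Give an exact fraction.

14/19

Row minima: High → -6, Mid → -8, Low → -11; maximin = -6.
Column maxima: Fight → -1, Accommodate → 6; minimax = -1.
-6 ≠ -1, so there is no saddle point; optimal play is mixed.
Low is strictly dominated by Mid, so Firm A never plays it.
On the remaining 2×2 (High, Mid vs Fight, Accommodate):
Let Firm A play High with probability p. Expected payoff against Fight: (-6)p + (-1)(1−p) = −5p − 1; against Accommodate: 6p + (-8)(1−p) = 14p − 8.
Setting these equal: −5p − 1 = 14p − 8 ⇒ −19p = -7 ⇒ p = 7/19, and the value is (-5)·(7/19) − 1 = -54/19.
For Firm B: with q = P(Fight), equating High's and Mid's payoffs gives −12q + 6 = 7q − 8 ⇒ q = 14/19.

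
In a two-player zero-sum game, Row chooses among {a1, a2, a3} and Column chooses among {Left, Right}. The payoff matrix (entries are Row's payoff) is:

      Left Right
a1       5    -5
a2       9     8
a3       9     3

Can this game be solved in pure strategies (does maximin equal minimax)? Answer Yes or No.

Row minima: a1 → -5, a2 → 8, a3 → 3; maximin = 8.
Column maxima: Left → 9, Right → 8; minimax = 8.
maximin = minimax = 8, so a saddle point exists.

Yes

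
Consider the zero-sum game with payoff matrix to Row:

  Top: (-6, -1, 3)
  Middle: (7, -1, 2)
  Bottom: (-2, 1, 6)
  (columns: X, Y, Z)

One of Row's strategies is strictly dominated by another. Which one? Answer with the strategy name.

Top

Bottom gives a strictly higher payoff than Top against every column: -2 > -6, 1 > -1, 6 > 3.
So Top is strictly dominated and Row never plays it.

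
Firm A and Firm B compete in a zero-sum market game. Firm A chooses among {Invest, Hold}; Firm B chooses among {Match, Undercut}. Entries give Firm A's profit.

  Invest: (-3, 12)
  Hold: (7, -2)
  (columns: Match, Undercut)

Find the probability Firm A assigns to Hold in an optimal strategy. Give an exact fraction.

5/8

Row minima: Invest → -3, Hold → -2; maximin = -2.
Column maxima: Match → 7, Undercut → 12; minimax = 7.
-2 ≠ 7, so there is no saddle point; optimal play is mixed.
Let Firm A play Invest with probability p. Expected payoff against Match: (-3)p + 7(1−p) = −10p + 7; against Undercut: 12p + (-2)(1−p) = 14p − 2.
Setting these equal: −10p + 7 = 14p − 2 ⇒ −24p = -9 ⇒ p = 3/8, and the value is (-10)·(3/8) + 7 = 13/4.
For Firm B: with q = P(Match), equating Invest's and Hold's payoffs gives −15q + 12 = 9q − 2 ⇒ q = 7/12.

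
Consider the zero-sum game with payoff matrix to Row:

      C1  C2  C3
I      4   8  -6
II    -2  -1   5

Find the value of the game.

8/17

Row minima: I → -6, II → -2; maximin = -2.
Column maxima: C1 → 4, C2 → 8, C3 → 5; minimax = 4.
-2 ≠ 4, so there is no saddle point; optimal play is mixed.
C2 is strictly dominated by C1 (it gives Row strictly more in every row), so Column never plays it.
On the remaining 2×2 (I, II vs C1, C3):
Let Row play I with probability p. Expected payoff against C1: 4p + (-2)(1−p) = 6p − 2; against C3: (-6)p + 5(1−p) = −11p + 5.
Setting these equal: 6p − 2 = −11p + 5 ⇒ 17p = 7 ⇒ p = 7/17, and the value is (6)·(7/17) − 2 = 8/17.
For Column: with q = P(C1), equating I's and II's payoffs gives 10q − 6 = −7q + 5 ⇒ q = 11/17.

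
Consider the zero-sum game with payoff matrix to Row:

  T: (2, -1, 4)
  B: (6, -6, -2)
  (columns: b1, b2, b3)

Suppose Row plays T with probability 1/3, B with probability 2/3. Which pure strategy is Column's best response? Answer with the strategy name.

If Column plays b1, Row's expected payoff is (1/3)·2 + (2/3)·6 = 14/3.
If Column plays b2, Row's expected payoff is (1/3)·(-1) + (2/3)·(-6) = -13/3.
If Column plays b3, Row's expected payoff is (1/3)·4 + (2/3)·(-2) = 0.
Column minimizes Row's payoff; the smallest is -13/3, so the best response is b2.

b2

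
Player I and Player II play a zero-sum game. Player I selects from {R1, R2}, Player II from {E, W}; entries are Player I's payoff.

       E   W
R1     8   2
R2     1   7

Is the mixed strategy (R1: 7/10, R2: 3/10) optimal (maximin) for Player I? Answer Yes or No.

Against E this mix gives (7/10)·8 + (3/10)·1 = 59/10.
Against W this mix gives (7/10)·2 + (3/10)·7 = 7/2.
Player II will play W, holding Player I to 7/2. Shifting weight toward the row that does better against W would raise this floor (the equalizing mix achieves 9/2 against both W and E), so the proposed strategy is not optimal.

No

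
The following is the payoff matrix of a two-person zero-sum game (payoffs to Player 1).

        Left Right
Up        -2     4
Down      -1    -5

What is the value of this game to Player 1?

-7/5

Row minima: Up → -2, Down → -5; maximin = -2.
Column maxima: Left → -1, Right → 4; minimax = -1.
-2 ≠ -1, so there is no saddle point; optimal play is mixed.
Let Player 1 play Up with probability p. Expected payoff against Left: (-2)p + (-1)(1−p) = −p − 1; against Right: 4p + (-5)(1−p) = 9p − 5.
Setting these equal: −p − 1 = 9p − 5 ⇒ −10p = -4 ⇒ p = 2/5, and the value is (-1)·(2/5) − 1 = -7/5.
For Player 2: with q = P(Left), equating Up's and Down's payoffs gives −6q + 4 = 4q − 5 ⇒ q = 9/10.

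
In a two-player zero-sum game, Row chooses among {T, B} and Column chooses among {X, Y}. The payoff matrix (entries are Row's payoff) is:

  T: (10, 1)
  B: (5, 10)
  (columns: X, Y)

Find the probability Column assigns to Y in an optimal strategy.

5/14

Row minima: T → 1, B → 5; maximin = 5.
Column maxima: X → 10, Y → 10; minimax = 10.
5 ≠ 10, so there is no saddle point; optimal play is mixed.
Let Row play T with probability p. Expected payoff against X: 10p + 5(1−p) = 5p + 5; against Y: 1p + 10(1−p) = −9p + 10.
Setting these equal: 5p + 5 = −9p + 10 ⇒ 14p = 5 ⇒ p = 5/14, and the value is (5)·(5/14) + 5 = 95/14.
For Column: with q = P(X), equating T's and B's payoffs gives 9q + 1 = −5q + 10 ⇒ q = 9/14.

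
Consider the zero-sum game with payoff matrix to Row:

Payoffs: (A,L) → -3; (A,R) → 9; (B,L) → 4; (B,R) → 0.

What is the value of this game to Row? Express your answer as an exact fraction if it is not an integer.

Row minima: A → -3, B → 0; maximin = 0.
Column maxima: L → 4, R → 9; minimax = 4.
0 ≠ 4, so there is no saddle point; optimal play is mixed.
Let Row play A with probability p. Expected payoff against L: (-3)p + 4(1−p) = −7p + 4; against R: 9p + 0(1−p) = 9p.
Setting these equal: −7p + 4 = 9p ⇒ −16p = -4 ⇒ p = 1/4, and the value is (-7)·(1/4) + 4 = 9/4.
For Column: with q = P(L), equating A's and B's payoffs gives −12q + 9 = 4q ⇒ q = 9/16.

9/4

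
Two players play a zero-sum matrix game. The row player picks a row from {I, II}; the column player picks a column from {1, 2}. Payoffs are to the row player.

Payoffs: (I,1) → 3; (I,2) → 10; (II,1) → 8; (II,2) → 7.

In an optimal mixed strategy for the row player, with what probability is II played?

Row minima: I → 3, II → 7; maximin = 7.
Column maxima: 1 → 8, 2 → 10; minimax = 8.
7 ≠ 8, so there is no saddle point; optimal play is mixed.
Let the row player play I with probability p. Expected payoff against 1: 3p + 8(1−p) = −5p + 8; against 2: 10p + 7(1−p) = 3p + 7.
Setting these equal: −5p + 8 = 3p + 7 ⇒ −8p = -1 ⇒ p = 1/8, and the value is (-5)·(1/8) + 8 = 59/8.
For the column player: with q = P(1), equating I's and II's payoffs gives −7q + 10 = q + 7 ⇒ q = 3/8.

7/8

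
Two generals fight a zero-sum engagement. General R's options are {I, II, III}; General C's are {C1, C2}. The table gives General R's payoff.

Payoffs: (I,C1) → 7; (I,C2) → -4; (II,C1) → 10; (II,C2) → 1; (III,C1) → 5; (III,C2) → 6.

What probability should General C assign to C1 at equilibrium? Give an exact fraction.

Row minima: I → -4, II → 1, III → 5; maximin = 5.
Column maxima: C1 → 10, C2 → 6; minimax = 6.
5 ≠ 6, so there is no saddle point; optimal play is mixed.
I is strictly dominated by II, so General R never plays it.
On the remaining 2×2 (II, III vs C1, C2):
Let General R play II with probability p. Expected payoff against C1: 10p + 5(1−p) = 5p + 5; against C2: 1p + 6(1−p) = −5p + 6.
Setting these equal: 5p + 5 = −5p + 6 ⇒ 10p = 1 ⇒ p = 1/10, and the value is (5)·(1/10) + 5 = 11/2.
For General C: with q = P(C1), equating II's and III's payoffs gives 9q + 1 = −q + 6 ⇒ q = 1/2.

1/2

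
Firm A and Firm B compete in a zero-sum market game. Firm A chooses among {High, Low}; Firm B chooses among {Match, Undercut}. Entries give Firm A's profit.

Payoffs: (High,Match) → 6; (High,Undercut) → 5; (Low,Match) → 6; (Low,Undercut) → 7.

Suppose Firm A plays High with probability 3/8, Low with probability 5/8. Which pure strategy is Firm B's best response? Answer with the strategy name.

If Firm B plays Match, Firm A's expected payoff is (3/8)·6 + (5/8)·6 = 6.
If Firm B plays Undercut, Firm A's expected payoff is (3/8)·5 + (5/8)·7 = 25/4.
Firm B minimizes Firm A's payoff; the smallest is 6, so the best response is Match.

Match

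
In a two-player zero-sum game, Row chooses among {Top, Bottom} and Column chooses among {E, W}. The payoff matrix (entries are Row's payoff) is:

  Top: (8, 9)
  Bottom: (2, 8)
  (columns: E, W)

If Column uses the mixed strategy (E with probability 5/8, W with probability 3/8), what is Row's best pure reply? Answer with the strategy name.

Top

Expected payoff of Top: (5/8)·8 + (3/8)·9 = 67/8.
Expected payoff of Bottom: (5/8)·2 + (3/8)·8 = 17/4.
The largest is 67/8, so Row's best response is Top.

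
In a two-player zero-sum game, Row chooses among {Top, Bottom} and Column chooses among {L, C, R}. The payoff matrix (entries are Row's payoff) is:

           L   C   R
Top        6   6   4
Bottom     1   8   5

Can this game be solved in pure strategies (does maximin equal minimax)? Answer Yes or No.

No

Row minima: Top → 4, Bottom → 1; maximin = 4.
Column maxima: L → 6, C → 8, R → 5; minimax = 5.
4 ≠ 5, so no pure-strategy equilibrium exists.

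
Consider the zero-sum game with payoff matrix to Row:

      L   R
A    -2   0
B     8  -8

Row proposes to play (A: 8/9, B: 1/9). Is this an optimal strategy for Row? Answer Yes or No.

Yes

Against L this mix gives (8/9)·(-2) + (1/9)·8 = -8/9.
Against R this mix gives (8/9)·0 + (1/9)·(-8) = -8/9.
All of Column's active replies (L, R) yield -8/9, and no column does worse for Row. The mix makes Column indifferent and guarantees -8/9, so it is optimal.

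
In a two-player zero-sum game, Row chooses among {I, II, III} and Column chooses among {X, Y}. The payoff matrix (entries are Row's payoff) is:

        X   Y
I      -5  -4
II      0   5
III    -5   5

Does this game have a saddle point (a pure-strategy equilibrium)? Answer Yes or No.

Row minima: I → -5, II → 0, III → -5; maximin = 0.
Column maxima: X → 0, Y → 5; minimax = 0.
maximin = minimax = 0, so a saddle point exists.

Yes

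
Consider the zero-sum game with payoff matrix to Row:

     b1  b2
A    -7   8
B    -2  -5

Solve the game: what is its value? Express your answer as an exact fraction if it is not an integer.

Row minima: A → -7, B → -5; maximin = -5.
Column maxima: b1 → -2, b2 → 8; minimax = -2.
-5 ≠ -2, so there is no saddle point; optimal play is mixed.
Let Row play A with probability p. Expected payoff against b1: (-7)p + (-2)(1−p) = −5p − 2; against b2: 8p + (-5)(1−p) = 13p − 5.
Setting these equal: −5p − 2 = 13p − 5 ⇒ −18p = -3 ⇒ p = 1/6, and the value is (-5)·(1/6) − 2 = -17/6.
For Column: with q = P(b1), equating A's and B's payoffs gives −15q + 8 = 3q − 5 ⇒ q = 13/18.

-17/6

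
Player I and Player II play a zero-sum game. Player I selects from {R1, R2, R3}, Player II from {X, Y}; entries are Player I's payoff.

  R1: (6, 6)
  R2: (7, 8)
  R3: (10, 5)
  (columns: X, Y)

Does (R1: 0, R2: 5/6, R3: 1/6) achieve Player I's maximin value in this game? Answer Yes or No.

Against X this mix gives (5/6)·7 + (1/6)·10 = 15/2.
Against Y this mix gives (5/6)·8 + (1/6)·5 = 15/2.
All of Player II's active replies (X, Y) yield 15/2, and no column does worse for Player I. The mix makes Player II indifferent and guarantees 15/2, so it is optimal.

Yes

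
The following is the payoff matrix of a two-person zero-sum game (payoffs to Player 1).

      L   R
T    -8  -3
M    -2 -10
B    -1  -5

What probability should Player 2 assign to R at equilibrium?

7/9

Row minima: T → -8, M → -10, B → -5; maximin = -5.
Column maxima: L → -1, R → -3; minimax = -3.
-5 ≠ -3, so there is no saddle point; optimal play is mixed.
M is strictly dominated by B, so Player 1 never plays it.
On the remaining 2×2 (T, B vs L, R):
Let Player 1 play T with probability p. Expected payoff against L: (-8)p + (-1)(1−p) = −7p − 1; against R: (-3)p + (-5)(1−p) = 2p − 5.
Setting these equal: −7p − 1 = 2p − 5 ⇒ −9p = -4 ⇒ p = 4/9, and the value is (-7)·(4/9) − 1 = -37/9.
For Player 2: with q = P(L), equating T's and B's payoffs gives −5q − 3 = 4q − 5 ⇒ q = 2/9.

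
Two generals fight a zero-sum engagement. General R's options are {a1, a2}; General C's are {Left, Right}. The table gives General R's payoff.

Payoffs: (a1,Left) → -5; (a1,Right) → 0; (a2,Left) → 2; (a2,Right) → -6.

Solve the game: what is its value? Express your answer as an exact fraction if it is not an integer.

Row minima: a1 → -5, a2 → -6; maximin = -5.
Column maxima: Left → 2, Right → 0; minimax = 0.
-5 ≠ 0, so there is no saddle point; optimal play is mixed.
Let General R play a1 with probability p. Expected payoff against Left: (-5)p + 2(1−p) = −7p + 2; against Right: 0p + (-6)(1−p) = 6p − 6.
Setting these equal: −7p + 2 = 6p − 6 ⇒ −13p = -8 ⇒ p = 8/13, and the value is (-7)·(8/13) + 2 = -30/13.
For General C: with q = P(Left), equating a1's and a2's payoffs gives −5q = 8q − 6 ⇒ q = 6/13.

-30/13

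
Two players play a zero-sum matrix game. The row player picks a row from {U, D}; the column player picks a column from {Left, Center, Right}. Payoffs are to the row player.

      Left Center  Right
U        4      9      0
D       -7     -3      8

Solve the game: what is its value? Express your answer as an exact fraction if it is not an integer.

Row minima: U → 0, D → -7; maximin = 0.
Column maxima: Left → 4, Center → 9, Right → 8; minimax = 4.
0 ≠ 4, so there is no saddle point; optimal play is mixed.
Center is strictly dominated by Left (it gives the row player strictly more in every row), so the column player never plays it.
On the remaining 2×2 (U, D vs Left, Right):
Let the row player play U with probability p. Expected payoff against Left: 4p + (-7)(1−p) = 11p − 7; against Right: 0p + 8(1−p) = −8p + 8.
Setting these equal: 11p − 7 = −8p + 8 ⇒ 19p = 15 ⇒ p = 15/19, and the value is (11)·(15/19) − 7 = 32/19.
For the column player: with q = P(Left), equating U's and D's payoffs gives 4q = −15q + 8 ⇒ q = 8/19.

32/19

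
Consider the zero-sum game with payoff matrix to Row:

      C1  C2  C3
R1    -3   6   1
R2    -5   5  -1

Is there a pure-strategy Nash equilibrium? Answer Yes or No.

Row minima: R1 → -3, R2 → -5; maximin = -3.
Column maxima: C1 → -3, C2 → 6, C3 → 1; minimax = -3.
maximin = minimax = -3, so a saddle point exists.

Yes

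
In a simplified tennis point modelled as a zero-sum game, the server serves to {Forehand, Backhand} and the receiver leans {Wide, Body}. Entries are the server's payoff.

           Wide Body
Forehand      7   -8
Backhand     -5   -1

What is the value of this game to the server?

-47/19

Row minima: Forehand → -8, Backhand → -5; maximin = -5.
Column maxima: Wide → 7, Body → -1; minimax = -1.
-5 ≠ -1, so there is no saddle point; optimal play is mixed.
Let the server play Forehand with probability p. Expected payoff against Wide: 7p + (-5)(1−p) = 12p − 5; against Body: (-8)p + (-1)(1−p) = −7p − 1.
Setting these equal: 12p − 5 = −7p − 1 ⇒ 19p = 4 ⇒ p = 4/19, and the value is (12)·(4/19) − 5 = -47/19.
For the receiver: with q = P(Wide), equating Forehand's and Backhand's payoffs gives 15q − 8 = −4q − 1 ⇒ q = 7/19.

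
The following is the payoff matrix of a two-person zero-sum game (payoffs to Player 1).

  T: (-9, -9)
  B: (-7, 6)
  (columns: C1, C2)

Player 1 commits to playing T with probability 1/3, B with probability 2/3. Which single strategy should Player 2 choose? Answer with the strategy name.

If Player 2 plays C1, Player 1's expected payoff is (1/3)·(-9) + (2/3)·(-7) = -23/3.
If Player 2 plays C2, Player 1's expected payoff is (1/3)·(-9) + (2/3)·6 = 1.
Player 2 minimizes Player 1's payoff; the smallest is -23/3, so the best response is C1.

C1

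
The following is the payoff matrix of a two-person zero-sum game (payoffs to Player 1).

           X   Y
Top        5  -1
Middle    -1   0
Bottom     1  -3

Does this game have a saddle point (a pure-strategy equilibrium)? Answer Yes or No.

Row minima: Top → -1, Middle → -1, Bottom → -3; maximin = -1.
Column maxima: X → 5, Y → 0; minimax = 0.
-1 ≠ 0, so no pure-strategy equilibrium exists.

No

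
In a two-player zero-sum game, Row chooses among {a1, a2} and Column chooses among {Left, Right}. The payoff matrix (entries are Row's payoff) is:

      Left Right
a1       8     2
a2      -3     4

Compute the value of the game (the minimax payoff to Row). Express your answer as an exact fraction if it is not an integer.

38/13

Row minima: a1 → 2, a2 → -3; maximin = 2.
Column maxima: Left → 8, Right → 4; minimax = 4.
2 ≠ 4, so there is no saddle point; optimal play is mixed.
Let Row play a1 with probability p. Expected payoff against Left: 8p + (-3)(1−p) = 11p − 3; against Right: 2p + 4(1−p) = −2p + 4.
Setting these equal: 11p − 3 = −2p + 4 ⇒ 13p = 7 ⇒ p = 7/13, and the value is (11)·(7/13) − 3 = 38/13.
For Column: with q = P(Left), equating a1's and a2's payoffs gives 6q + 2 = −7q + 4 ⇒ q = 2/13.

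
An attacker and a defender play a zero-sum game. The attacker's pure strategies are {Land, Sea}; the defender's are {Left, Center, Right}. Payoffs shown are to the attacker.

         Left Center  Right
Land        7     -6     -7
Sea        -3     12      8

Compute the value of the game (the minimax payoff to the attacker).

7/5

Row minima: Land → -7, Sea → -3; maximin = -3.
Column maxima: Left → 7, Center → 12, Right → 8; minimax = 7.
-3 ≠ 7, so there is no saddle point; optimal play is mixed.
Center is strictly dominated by Right (it gives the attacker strictly more in every row), so the defender never plays it.
On the remaining 2×2 (Land, Sea vs Left, Right):
Let the attacker play Land with probability p. Expected payoff against Left: 7p + (-3)(1−p) = 10p − 3; against Right: (-7)p + 8(1−p) = −15p + 8.
Setting these equal: 10p − 3 = −15p + 8 ⇒ 25p = 11 ⇒ p = 11/25, and the value is (10)·(11/25) − 3 = 7/5.
For the defender: with q = P(Left), equating Land's and Sea's payoffs gives 14q − 7 = −11q + 8 ⇒ q = 3/5.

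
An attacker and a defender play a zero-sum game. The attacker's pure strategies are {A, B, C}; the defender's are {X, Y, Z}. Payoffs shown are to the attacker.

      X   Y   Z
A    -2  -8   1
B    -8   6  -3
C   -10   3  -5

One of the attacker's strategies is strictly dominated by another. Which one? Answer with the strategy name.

B gives a strictly higher payoff than C against every column: -8 > -10, 6 > 3, -3 > -5.
So C is strictly dominated and the attacker never plays it.

C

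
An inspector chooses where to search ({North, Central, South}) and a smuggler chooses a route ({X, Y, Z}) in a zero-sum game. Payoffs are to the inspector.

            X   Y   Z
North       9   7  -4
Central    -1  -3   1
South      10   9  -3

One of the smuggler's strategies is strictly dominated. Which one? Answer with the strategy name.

Y holds the inspector's payoff strictly below X in every row: 7 < 9, -3 < -1, 9 < 10.
So X is strictly dominated for the smuggler.

X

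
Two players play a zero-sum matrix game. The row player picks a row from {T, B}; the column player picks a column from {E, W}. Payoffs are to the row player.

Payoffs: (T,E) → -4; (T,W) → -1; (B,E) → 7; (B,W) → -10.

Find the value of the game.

Row minima: T → -4, B → -10; maximin = -4.
Column maxima: E → 7, W → -1; minimax = -1.
-4 ≠ -1, so there is no saddle point; optimal play is mixed.
Let the row player play T with probability p. Expected payoff against E: (-4)p + 7(1−p) = −11p + 7; against W: (-1)p + (-10)(1−p) = 9p − 10.
Setting these equal: −11p + 7 = 9p − 10 ⇒ −20p = -17 ⇒ p = 17/20, and the value is (-11)·(17/20) + 7 = -47/20.
For the column player: with q = P(E), equating T's and B's payoffs gives −3q − 1 = 17q − 10 ⇒ q = 9/20.

-47/20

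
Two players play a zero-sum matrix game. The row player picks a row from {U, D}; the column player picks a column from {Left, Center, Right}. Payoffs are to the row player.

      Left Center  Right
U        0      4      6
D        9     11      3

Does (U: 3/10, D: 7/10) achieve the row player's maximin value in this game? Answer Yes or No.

Against Left this mix gives (3/10)·0 + (7/10)·9 = 63/10.
Against Center this mix gives (3/10)·4 + (7/10)·11 = 89/10.
Against Right this mix gives (3/10)·6 + (7/10)·3 = 39/10.
The column player will play Right, holding the row player to 39/10. Shifting weight toward the row that does better against Right would raise this floor (the equalizing mix achieves 9/2 against both Right and Left), so the proposed strategy is not optimal.

No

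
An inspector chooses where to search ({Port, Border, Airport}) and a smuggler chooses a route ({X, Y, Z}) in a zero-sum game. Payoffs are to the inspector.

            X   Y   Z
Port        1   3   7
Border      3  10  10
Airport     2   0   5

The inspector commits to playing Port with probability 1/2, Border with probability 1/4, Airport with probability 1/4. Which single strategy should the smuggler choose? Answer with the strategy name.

X

If the smuggler plays X, the inspector's expected payoff is (1/2)·1 + (1/4)·3 + (1/4)·2 = 7/4.
If the smuggler plays Y, the inspector's expected payoff is (1/2)·3 + (1/4)·10 + (1/4)·0 = 4.
If the smuggler plays Z, the inspector's expected payoff is (1/2)·7 + (1/4)·10 + (1/4)·5 = 29/4.
The smuggler minimizes the inspector's payoff; the smallest is 7/4, so the best response is X.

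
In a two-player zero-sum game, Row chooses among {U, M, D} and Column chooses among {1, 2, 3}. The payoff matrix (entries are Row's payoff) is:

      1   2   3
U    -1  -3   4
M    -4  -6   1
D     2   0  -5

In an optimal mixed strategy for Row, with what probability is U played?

Row minima: U → -3, M → -6, D → -5; maximin = -3.
Column maxima: 1 → 2, 2 → 0, 3 → 4; minimax = 0.
-3 ≠ 0, so there is no saddle point; optimal play is mixed.
M is strictly dominated by U, so Row never plays it.
1 is strictly dominated by 2 (it gives Row strictly more in every row), so Column never plays it.
On the remaining 2×2 (U, D vs 2, 3):
Let Row play U with probability p. Expected payoff against 2: (-3)p + 0(1−p) = −3p; against 3: 4p + (-5)(1−p) = 9p − 5.
Setting these equal: −3p = 9p − 5 ⇒ −12p = -5 ⇒ p = 5/12, and the value is (-3)·(5/12) = -5/4.
For Column: with q = P(2), equating U's and D's payoffs gives −7q + 4 = 5q − 5 ⇒ q = 3/4.

5/12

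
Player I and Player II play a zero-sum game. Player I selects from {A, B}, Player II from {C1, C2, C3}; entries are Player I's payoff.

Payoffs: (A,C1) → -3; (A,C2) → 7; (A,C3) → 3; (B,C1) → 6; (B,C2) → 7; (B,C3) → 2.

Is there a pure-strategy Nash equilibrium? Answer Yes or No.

Row minima: A → -3, B → 2; maximin = 2.
Column maxima: C1 → 6, C2 → 7, C3 → 3; minimax = 3.
2 ≠ 3, so no pure-strategy equilibrium exists.

No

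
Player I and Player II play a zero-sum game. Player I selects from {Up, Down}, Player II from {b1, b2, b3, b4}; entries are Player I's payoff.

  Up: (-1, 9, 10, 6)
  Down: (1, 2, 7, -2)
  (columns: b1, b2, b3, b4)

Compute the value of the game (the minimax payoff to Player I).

2/5

Row minima: Up → -1, Down → -2; maximin = -1.
Column maxima: b1 → 1, b2 → 9, b3 → 10, b4 → 6; minimax = 1.
-1 ≠ 1, so there is no saddle point; optimal play is mixed.
b2 is strictly dominated by b1 (it gives Player I strictly more in every row), so Player II never plays it.
b3 is strictly dominated by b1 (it gives Player I strictly more in every row), so Player II never plays it.
On the remaining 2×2 (Up, Down vs b1, b4):
Let Player I play Up with probability p. Expected payoff against b1: (-1)p + 1(1−p) = −2p + 1; against b4: 6p + (-2)(1−p) = 8p − 2.
Setting these equal: −2p + 1 = 8p − 2 ⇒ −10p = -3 ⇒ p = 3/10, and the value is (-2)·(3/10) + 1 = 2/5.
For Player II: with q = P(b1), equating Up's and Down's payoffs gives −7q + 6 = 3q − 2 ⇒ q = 4/5.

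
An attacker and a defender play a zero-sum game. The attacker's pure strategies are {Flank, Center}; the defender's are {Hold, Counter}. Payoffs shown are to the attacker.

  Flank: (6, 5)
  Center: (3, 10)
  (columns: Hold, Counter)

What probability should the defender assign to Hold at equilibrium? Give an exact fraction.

Row minima: Flank → 5, Center → 3; maximin = 5.
Column maxima: Hold → 6, Counter → 10; minimax = 6.
5 ≠ 6, so there is no saddle point; optimal play is mixed.
Let the attacker play Flank with probability p. Expected payoff against Hold: 6p + 3(1−p) = 3p + 3; against Counter: 5p + 10(1−p) = −5p + 10.
Setting these equal: 3p + 3 = −5p + 10 ⇒ 8p = 7 ⇒ p = 7/8, and the value is (3)·(7/8) + 3 = 45/8.
For the defender: with q = P(Hold), equating Flank's and Center's payoffs gives q + 5 = −7q + 10 ⇒ q = 5/8.

5/8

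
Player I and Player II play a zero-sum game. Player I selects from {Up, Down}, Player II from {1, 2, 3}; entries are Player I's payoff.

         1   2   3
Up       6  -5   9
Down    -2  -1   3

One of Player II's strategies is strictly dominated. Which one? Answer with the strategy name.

1 holds Player I's payoff strictly below 3 in every row: 6 < 9, -2 < 3.
So 3 is strictly dominated for Player II.

3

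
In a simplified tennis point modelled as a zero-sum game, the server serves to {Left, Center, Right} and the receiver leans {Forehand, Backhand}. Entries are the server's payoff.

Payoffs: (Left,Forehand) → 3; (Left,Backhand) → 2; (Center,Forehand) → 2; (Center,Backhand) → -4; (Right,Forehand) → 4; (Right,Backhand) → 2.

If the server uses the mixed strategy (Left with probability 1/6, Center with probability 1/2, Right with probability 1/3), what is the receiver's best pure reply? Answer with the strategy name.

Backhand

If the receiver plays Forehand, the server's expected payoff is (1/6)·3 + (1/2)·2 + (1/3)·4 = 17/6.
If the receiver plays Backhand, the server's expected payoff is (1/6)·2 + (1/2)·(-4) + (1/3)·2 = -1.
The receiver minimizes the server's payoff; the smallest is -1, so the best response is Backhand.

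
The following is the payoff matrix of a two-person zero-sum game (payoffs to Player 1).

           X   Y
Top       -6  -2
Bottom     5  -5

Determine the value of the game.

-20/7

Row minima: Top → -6, Bottom → -5; maximin = -5.
Column maxima: X → 5, Y → -2; minimax = -2.
-5 ≠ -2, so there is no saddle point; optimal play is mixed.
Let Player 1 play Top with probability p. Expected payoff against X: (-6)p + 5(1−p) = −11p + 5; against Y: (-2)p + (-5)(1−p) = 3p − 5.
Setting these equal: −11p + 5 = 3p − 5 ⇒ −14p = -10 ⇒ p = 5/7, and the value is (-11)·(5/7) + 5 = -20/7.
For Player 2: with q = P(X), equating Top's and Bottom's payoffs gives −4q − 2 = 10q − 5 ⇒ q = 3/14.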